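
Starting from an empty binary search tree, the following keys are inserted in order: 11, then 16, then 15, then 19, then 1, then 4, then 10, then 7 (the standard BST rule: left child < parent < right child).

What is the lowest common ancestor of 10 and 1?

1

Insert 11: tree is empty, so 11 becomes the root.
Insert 16: 16 > 11 → go right. Place as right child of 11.
Insert 15: 15 > 11 → go right; 15 < 16 → go left. Place as left child of 16.
Insert 19: 19 > 11 → go right; 19 > 16 → go right. Place as right child of 16.
Insert 1: 1 < 11 → go left. Place as left child of 11.
Insert 4: 4 < 11 → go left; 4 > 1 → go right. Place as right child of 1.
Insert 10: 10 < 11 → go left; 10 > 1 → go right; 10 > 4 → go right. Place as right child of 4.
Insert 7: 7 < 11 → go left; 7 > 1 → go right; 7 > 4 → go right; 7 < 10 → go left. Place as left child of 10.

Path to 10: 11 → 1 → 4 → 10
Path to 1: 11 → 1
1 lies on both paths and is an ancestor of the other node.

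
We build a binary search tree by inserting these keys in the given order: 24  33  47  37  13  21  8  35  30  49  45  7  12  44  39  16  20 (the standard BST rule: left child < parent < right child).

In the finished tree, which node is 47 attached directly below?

33

Resulting structure (node: left, right):
  24: L=13, R=33
  33: L=30, R=47
  47: L=37, R=49
  37: L=35, R=45
  13: L=8, R=21
  21: L=16, R=–
  8: L=7, R=12
  35: L=–, R=–
  30: L=–, R=–
  49: L=–, R=–
  45: L=44, R=–
  7: L=–, R=–
  12: L=–, R=–
  44: L=39, R=–
  39: L=–, R=–
  16: L=–, R=20
  20: L=–, R=–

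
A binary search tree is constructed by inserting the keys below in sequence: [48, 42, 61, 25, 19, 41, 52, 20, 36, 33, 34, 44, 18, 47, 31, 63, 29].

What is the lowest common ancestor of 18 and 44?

42

Resulting structure (node: left, right):
  48: L=42, R=61
  42: L=25, R=44
  61: L=52, R=63
  25: L=19, R=41
  19: L=18, R=20
  41: L=36, R=–
  52: L=–, R=–
  20: L=–, R=–
  36: L=33, R=–
  33: L=31, R=34
  34: L=–, R=–
  44: L=–, R=47
  18: L=–, R=–
  47: L=–, R=–
  31: L=29, R=–
  63: L=–, R=–
  29: L=–, R=–

Path to 18: 48 → 42 → 25 → 19 → 18
Path to 44: 48 → 42 → 44
The paths share a prefix ending at 42, then split left and right.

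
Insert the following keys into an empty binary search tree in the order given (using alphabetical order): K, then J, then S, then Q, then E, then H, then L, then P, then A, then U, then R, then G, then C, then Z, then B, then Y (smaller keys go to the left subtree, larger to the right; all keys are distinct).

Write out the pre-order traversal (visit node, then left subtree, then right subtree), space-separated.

K J E A C B H G S Q L P R U Z Y

K: root
J: left child of K (depth 1)
S: right child of K (depth 1)
Q: left child of S (depth 2)
E: left child of J (depth 2)
H: right child of E (depth 3)
L: left child of Q (depth 3)
P: right child of L (depth 4)
A: left child of E (depth 3)
U: right child of S (depth 2)
R: right child of Q (depth 3)
G: left child of H (depth 4)
C: right child of A (depth 4)
Z: right child of U (depth 3)
B: left child of C (depth 5)
Y: left child of Z (depth 4)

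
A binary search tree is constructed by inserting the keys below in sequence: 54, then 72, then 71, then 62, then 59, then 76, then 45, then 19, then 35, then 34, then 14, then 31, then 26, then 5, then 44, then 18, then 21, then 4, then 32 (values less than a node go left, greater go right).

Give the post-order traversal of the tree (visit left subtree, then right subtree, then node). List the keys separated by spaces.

4 5 18 14 21 26 32 31 34 44 35 19 45 59 62 71 76 72 54

Insert 54: tree is empty, so 54 becomes the root.
Insert 72: 72 > 54 → go right. Place as right child of 54.
Insert 71: 71 > 54 → go right; 71 < 72 → go left. Place as left child of 72.
Insert 62: 62 > 54 → go right; 62 < 72 → go left; 62 < 71 → go left. Place as left child of 71.
Insert 59: 59 > 54 → go right; 59 < 72 → go left; 59 < 71 → go left; 59 < 62 → go left. Place as left child of 62.
Insert 76: 76 > 54 → go right; 76 > 72 → go right. Place as right child of 72.
Insert 45: 45 < 54 → go left. Place as left child of 54.
Insert 19: 19 < 54 → go left; 19 < 45 → go left. Place as left child of 45.
Insert 35: 35 < 54 → go left; 35 < 45 → go left; 35 > 19 → go right. Place as right child of 19.
Insert 34: 34 < 54 → go left; 34 < 45 → go left; 34 > 19 → go right; 34 < 35 → go left. Place as left child of 35.
Insert 14: 14 < 54 → go left; 14 < 45 → go left; 14 < 19 → go left. Place as left child of 19.
Insert 31: 31 < 54 → go left; 31 < 45 → go left; 31 > 19 → go right; 31 < 35 → go left; 31 < 34 → go left. Place as left child of 34.
Insert 26: 26 < 54 → go left; 26 < 45 → go left; 26 > 19 → go right; 26 < 35 → go left; 26 < 34 → go left; 26 < 31 → go left. Place as left child of 31.
Insert 5: 5 < 54 → go left; 5 < 45 → go left; 5 < 19 → go left; 5 < 14 → go left. Place as left child of 14.
Insert 44: 44 < 54 → go left; 44 < 45 → go left; 44 > 19 → go right; 44 > 35 → go right. Place as right child of 35.
Insert 18: 18 < 54 → go left; 18 < 45 → go left; 18 < 19 → go left; 18 > 14 → go right. Place as right child of 14.
Insert 21: 21 < 54 → go left; 21 < 45 → go left; 21 > 19 → go right; 21 < 35 → go left; 21 < 34 → go left; 21 < 31 → go left; 21 < 26 → go left. Place as left child of 26.
Insert 4: 4 < 54 → go left; 4 < 45 → go left; 4 < 19 → go left; 4 < 14 → go left; 4 < 5 → go left. Place as left child of 5.
Insert 32: 32 < 54 → go left; 32 < 45 → go left; 32 > 19 → go right; 32 < 35 → go left; 32 < 34 → go left; 32 > 31 → go right. Place as right child of 31.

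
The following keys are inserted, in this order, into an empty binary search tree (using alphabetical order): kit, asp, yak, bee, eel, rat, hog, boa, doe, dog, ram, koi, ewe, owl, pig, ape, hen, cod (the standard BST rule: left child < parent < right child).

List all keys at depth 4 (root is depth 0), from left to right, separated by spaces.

kit: root
asp: left child of kit (depth 1)
yak: right child of kit (depth 1)
bee: right child of asp (depth 2)
eel: right child of bee (depth 3)
rat: left child of yak (depth 2)
hog: right child of eel (depth 4)
boa: left child of eel (depth 4)
doe: right child of boa (depth 5)
dog: right child of doe (depth 6)
ram: left child of rat (depth 3)
koi: left child of ram (depth 4)
ewe: left child of hog (depth 5)
owl: right child of koi (depth 5)
pig: right child of owl (depth 6)
ape: left child of asp (depth 2)
hen: right child of ewe (depth 6)
cod: left child of doe (depth 6)

boa hog koi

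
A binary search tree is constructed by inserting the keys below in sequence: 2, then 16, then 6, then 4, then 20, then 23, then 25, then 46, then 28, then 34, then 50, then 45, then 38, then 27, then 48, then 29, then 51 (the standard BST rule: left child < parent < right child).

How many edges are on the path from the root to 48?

Insert 2: tree is empty, so 2 becomes the root.
Insert 16: 16 > 2 → go right. Place as right child of 2.
Insert 6: 6 > 2 → go right; 6 < 16 → go left. Place as left child of 16.
Insert 4: 4 > 2 → go right; 4 < 16 → go left; 4 < 6 → go left. Place as left child of 6.
Insert 20: 20 > 2 → go right; 20 > 16 → go right. Place as right child of 16.
Insert 23: 23 > 2 → go right; 23 > 16 → go right; 23 > 20 → go right. Place as right child of 20.
Insert 25: 25 > 2 → go right; 25 > 16 → go right; 25 > 20 → go right; 25 > 23 → go right. Place as right child of 23.
Insert 46: 46 > 2 → go right; 46 > 16 → go right; 46 > 20 → go right; 46 > 23 → go right; 46 > 25 → go right. Place as right child of 25.
Insert 28: 28 > 2 → go right; 28 > 16 → go right; 28 > 20 → go right; 28 > 23 → go right; 28 > 25 → go right; 28 < 46 → go left. Place as left child of 46.
Insert 34: 34 > 2 → go right; 34 > 16 → go right; 34 > 20 → go right; 34 > 23 → go right; 34 > 25 → go right; 34 < 46 → go left; 34 > 28 → go right. Place as right child of 28.
Insert 50: 50 > 2 → go right; 50 > 16 → go right; 50 > 20 → go right; 50 > 23 → go right; 50 > 25 → go right; 50 > 46 → go right. Place as right child of 46.
Insert 45: 45 > 2 → go right; 45 > 16 → go right; 45 > 20 → go right; 45 > 23 → go right; 45 > 25 → go right; 45 < 46 → go left; 45 > 28 → go right; 45 > 34 → go right. Place as right child of 34.
Insert 38: 38 > 2 → go right; 38 > 16 → go right; 38 > 20 → go right; 38 > 23 → go right; 38 > 25 → go right; 38 < 46 → go left; 38 > 28 → go right; 38 > 34 → go right; 38 < 45 → go left. Place as left child of 45.
Insert 27: 27 > 2 → go right; 27 > 16 → go right; 27 > 20 → go right; 27 > 23 → go right; 27 > 25 → go right; 27 < 46 → go left; 27 < 28 → go left. Place as left child of 28.
Insert 48: 48 > 2 → go right; 48 > 16 → go right; 48 > 20 → go right; 48 > 23 → go right; 48 > 25 → go right; 48 > 46 → go right; 48 < 50 → go left. Place as left child of 50.
Insert 29: 29 > 2 → go right; 29 > 16 → go right; 29 > 20 → go right; 29 > 23 → go right; 29 > 25 → go right; 29 < 46 → go left; 29 > 28 → go right; 29 < 34 → go left. Place as left child of 34.
Insert 51: 51 > 2 → go right; 51 > 16 → go right; 51 > 20 → go right; 51 > 23 → go right; 51 > 25 → go right; 51 > 46 → go right; 51 > 50 → go right. Place as right child of 50.

Path to 48: 2 → 16 → 20 → 23 → 25 → 46 → 50 → 48, which is 7 edges.

7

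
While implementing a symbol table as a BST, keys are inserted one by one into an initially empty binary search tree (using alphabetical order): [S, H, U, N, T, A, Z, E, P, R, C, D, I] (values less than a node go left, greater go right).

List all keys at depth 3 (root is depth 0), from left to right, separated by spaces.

S: root
H: left child of S (depth 1)
U: right child of S (depth 1)
N: right child of H (depth 2)
T: left child of U (depth 2)
A: left child of H (depth 2)
Z: right child of U (depth 2)
E: right child of A (depth 3)
P: right child of N (depth 3)
R: right child of P (depth 4)
C: left child of E (depth 4)
D: right child of C (depth 5)
I: left child of N (depth 3)

E I P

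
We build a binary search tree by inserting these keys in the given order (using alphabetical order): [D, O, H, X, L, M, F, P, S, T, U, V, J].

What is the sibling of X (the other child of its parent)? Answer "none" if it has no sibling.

H

Insert D: tree is empty, so D becomes the root.
Insert O: O > D → go right. Place as right child of D.
Insert H: H > D → go right; H < O → go left. Place as left child of O.
Insert X: X > D → go right; X > O → go right. Place as right child of O.
Insert L: L > D → go right; L < O → go left; L > H → go right. Place as right child of H.
Insert M: M > D → go right; M < O → go left; M > H → go right; M > L → go right. Place as right child of L.
Insert F: F > D → go right; F < O → go left; F < H → go left. Place as left child of H.
Insert P: P > D → go right; P > O → go right; P < X → go left. Place as left child of X.
Insert S: S > D → go right; S > O → go right; S < X → go left; S > P → go right. Place as right child of P.
Insert T: T > D → go right; T > O → go right; T < X → go left; T > P → go right; T > S → go right. Place as right child of S.
Insert U: U > D → go right; U > O → go right; U < X → go left; U > P → go right; U > S → go right; U > T → go right. Place as right child of T.
Insert V: V > D → go right; V > O → go right; V < X → go left; V > P → go right; V > S → go right; V > T → go right; V > U → go right. Place as right child of U.
Insert J: J > D → go right; J < O → go left; J > H → go right; J < L → go left. Place as left child of L.

X's parent is O; the other child of O is H.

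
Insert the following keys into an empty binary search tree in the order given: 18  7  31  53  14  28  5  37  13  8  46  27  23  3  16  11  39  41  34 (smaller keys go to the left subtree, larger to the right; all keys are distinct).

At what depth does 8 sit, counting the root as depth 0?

4

Insert 18: tree is empty, so 18 becomes the root.
Insert 7: 7 < 18 → go left. Place as left child of 18.
Insert 31: 31 > 18 → go right. Place as right child of 18.
Insert 53: 53 > 18 → go right; 53 > 31 → go right. Place as right child of 31.
Insert 14: 14 < 18 → go left; 14 > 7 → go right. Place as right child of 7.
Insert 28: 28 > 18 → go right; 28 < 31 → go left. Place as left child of 31.
Insert 5: 5 < 18 → go left; 5 < 7 → go left. Place as left child of 7.
Insert 37: 37 > 18 → go right; 37 > 31 → go right; 37 < 53 → go left. Place as left child of 53.
Insert 13: 13 < 18 → go left; 13 > 7 → go right; 13 < 14 → go left. Place as left child of 14.
Insert 8: 8 < 18 → go left; 8 > 7 → go right; 8 < 14 → go left; 8 < 13 → go left. Place as left child of 13.
Insert 46: 46 > 18 → go right; 46 > 31 → go right; 46 < 53 → go left; 46 > 37 → go right. Place as right child of 37.
Insert 27: 27 > 18 → go right; 27 < 31 → go left; 27 < 28 → go left. Place as left child of 28.
Insert 23: 23 > 18 → go right; 23 < 31 → go left; 23 < 28 → go left; 23 < 27 → go left. Place as left child of 27.
Insert 3: 3 < 18 → go left; 3 < 7 → go left; 3 < 5 → go left. Place as left child of 5.
Insert 16: 16 < 18 → go left; 16 > 7 → go right; 16 > 14 → go right. Place as right child of 14.
Insert 11: 11 < 18 → go left; 11 > 7 → go right; 11 < 14 → go left; 11 < 13 → go left; 11 > 8 → go right. Place as right child of 8.
Insert 39: 39 > 18 → go right; 39 > 31 → go right; 39 < 53 → go left; 39 > 37 → go right; 39 < 46 → go left. Place as left child of 46.
Insert 41: 41 > 18 → go right; 41 > 31 → go right; 41 < 53 → go left; 41 > 37 → go right; 41 < 46 → go left; 41 > 39 → go right. Place as right child of 39.
Insert 34: 34 > 18 → go right; 34 > 31 → go right; 34 < 53 → go left; 34 < 37 → go left. Place as left child of 37.

Path to 8: 18 → 7 → 14 → 13 → 8, which is 4 edges.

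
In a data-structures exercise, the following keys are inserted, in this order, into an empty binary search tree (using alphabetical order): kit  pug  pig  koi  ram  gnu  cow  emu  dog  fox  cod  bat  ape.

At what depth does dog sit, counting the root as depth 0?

4

Insert kit: tree is empty, so kit becomes the root.
Insert pug: pug > kit → go right. Place as right child of kit.
Insert pig: pig > kit → go right; pig < pug → go left. Place as left child of pug.
Insert koi: koi > kit → go right; koi < pug → go left; koi < pig → go left. Place as left child of pig.
Insert ram: ram > kit → go right; ram > pug → go right. Place as right child of pug.
Insert gnu: gnu < kit → go left. Place as left child of kit.
Insert cow: cow < kit → go left; cow < gnu → go left. Place as left child of gnu.
Insert emu: emu < kit → go left; emu < gnu → go left; emu > cow → go right. Place as right child of cow.
Insert dog: dog < kit → go left; dog < gnu → go left; dog > cow → go right; dog < emu → go left. Place as left child of emu.
Insert fox: fox < kit → go left; fox < gnu → go left; fox > cow → go right; fox > emu → go right. Place as right child of emu.
Insert cod: cod < kit → go left; cod < gnu → go left; cod < cow → go left. Place as left child of cow.
Insert bat: bat < kit → go left; bat < gnu → go left; bat < cow → go left; bat < cod → go left. Place as left child of cod.
Insert ape: ape < kit → go left; ape < gnu → go left; ape < cow → go left; ape < cod → go left; ape < bat → go left. Place as left child of bat.

Path to dog: kit → gnu → cow → emu → dog, which is 4 edges.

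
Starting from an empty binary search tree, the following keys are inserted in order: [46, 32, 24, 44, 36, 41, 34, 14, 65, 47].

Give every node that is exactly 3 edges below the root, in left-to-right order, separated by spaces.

Insert 46: tree is empty, so 46 becomes the root.
Insert 32: 32 < 46 → go left. Place as left child of 46.
Insert 24: 24 < 46 → go left; 24 < 32 → go left. Place as left child of 32.
Insert 44: 44 < 46 → go left; 44 > 32 → go right. Place as right child of 32.
Insert 36: 36 < 46 → go left; 36 > 32 → go right; 36 < 44 → go left. Place as left child of 44.
Insert 41: 41 < 46 → go left; 41 > 32 → go right; 41 < 44 → go left; 41 > 36 → go right. Place as right child of 36.
Insert 34: 34 < 46 → go left; 34 > 32 → go right; 34 < 44 → go left; 34 < 36 → go left. Place as left child of 36.
Insert 14: 14 < 46 → go left; 14 < 32 → go left; 14 < 24 → go left. Place as left child of 24.
Insert 65: 65 > 46 → go right. Place as right child of 46.
Insert 47: 47 > 46 → go right; 47 < 65 → go left. Place as left child of 65.

14 36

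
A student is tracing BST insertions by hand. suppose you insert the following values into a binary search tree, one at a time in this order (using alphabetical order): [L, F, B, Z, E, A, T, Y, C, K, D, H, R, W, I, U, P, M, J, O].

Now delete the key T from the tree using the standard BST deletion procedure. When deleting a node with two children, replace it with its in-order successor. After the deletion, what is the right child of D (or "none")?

Resulting structure (node: left, right):
  L: L=F, R=Z
  F: L=B, R=K
  B: L=A, R=E
  Z: L=T, R=–
  E: L=C, R=–
  A: L=–, R=–
  T: L=R, R=Y
  Y: L=W, R=–
  C: L=–, R=D
  K: L=H, R=–
  D: L=–, R=–
  H: L=–, R=I
  R: L=P, R=–
  W: L=U, R=–
  I: L=–, R=J
  U: L=–, R=–
  P: L=M, R=–
  M: L=–, R=O
  J: L=–, R=–
  O: L=–, R=–

Delete T (two children — replace with in-order successor).
After deletion, D's right child: none.

none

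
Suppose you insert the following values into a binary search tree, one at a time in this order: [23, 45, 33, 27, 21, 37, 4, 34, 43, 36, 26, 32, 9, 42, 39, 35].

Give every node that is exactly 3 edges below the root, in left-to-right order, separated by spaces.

9 27 37

23: root
45: right child of 23 (depth 1)
33: left child of 45 (depth 2)
27: left child of 33 (depth 3)
21: left child of 23 (depth 1)
37: right child of 33 (depth 3)
4: left child of 21 (depth 2)
34: left child of 37 (depth 4)
43: right child of 37 (depth 4)
36: right child of 34 (depth 5)
26: left child of 27 (depth 4)
32: right child of 27 (depth 4)
9: right child of 4 (depth 3)
42: left child of 43 (depth 5)
39: left child of 42 (depth 6)
35: left child of 36 (depth 6)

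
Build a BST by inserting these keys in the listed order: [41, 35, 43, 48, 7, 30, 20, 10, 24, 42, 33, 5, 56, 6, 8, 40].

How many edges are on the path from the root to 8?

6

Insert 41: tree is empty, so 41 becomes the root.
Insert 35: 35 < 41 → go left. Place as left child of 41.
Insert 43: 43 > 41 → go right. Place as right child of 41.
Insert 48: 48 > 41 → go right; 48 > 43 → go right. Place as right child of 43.
Insert 7: 7 < 41 → go left; 7 < 35 → go left. Place as left child of 35.
Insert 30: 30 < 41 → go left; 30 < 35 → go left; 30 > 7 → go right. Place as right child of 7.
Insert 20: 20 < 41 → go left; 20 < 35 → go left; 20 > 7 → go right; 20 < 30 → go left. Place as left child of 30.
Insert 10: 10 < 41 → go left; 10 < 35 → go left; 10 > 7 → go right; 10 < 30 → go left; 10 < 20 → go left. Place as left child of 20.
Insert 24: 24 < 41 → go left; 24 < 35 → go left; 24 > 7 → go right; 24 < 30 → go left; 24 > 20 → go right. Place as right child of 20.
Insert 42: 42 > 41 → go right; 42 < 43 → go left. Place as left child of 43.
Insert 33: 33 < 41 → go left; 33 < 35 → go left; 33 > 7 → go right; 33 > 30 → go right. Place as right child of 30.
Insert 5: 5 < 41 → go left; 5 < 35 → go left; 5 < 7 → go left. Place as left child of 7.
Insert 56: 56 > 41 → go right; 56 > 43 → go right; 56 > 48 → go right. Place as right child of 48.
Insert 6: 6 < 41 → go left; 6 < 35 → go left; 6 < 7 → go left; 6 > 5 → go right. Place as right child of 5.
Insert 8: 8 < 41 → go left; 8 < 35 → go left; 8 > 7 → go right; 8 < 30 → go left; 8 < 20 → go left; 8 < 10 → go left. Place as left child of 10.
Insert 40: 40 < 41 → go left; 40 > 35 → go right. Place as right child of 35.

Path to 8: 41 → 35 → 7 → 30 → 20 → 10 → 8, which is 6 edges.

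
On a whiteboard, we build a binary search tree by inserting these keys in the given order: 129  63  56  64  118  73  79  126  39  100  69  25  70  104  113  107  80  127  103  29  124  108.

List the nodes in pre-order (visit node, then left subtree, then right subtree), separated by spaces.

129 63 56 39 25 29 64 118 73 69 70 79 100 80 104 103 113 107 108 126 124 127

Insert 129: tree is empty, so 129 becomes the root.
Insert 63: 63 < 129 → go left. Place as left child of 129.
Insert 56: 56 < 129 → go left; 56 < 63 → go left. Place as left child of 63.
Insert 64: 64 < 129 → go left; 64 > 63 → go right. Place as right child of 63.
Insert 118: 118 < 129 → go left; 118 > 63 → go right; 118 > 64 → go right. Place as right child of 64.
Insert 73: 73 < 129 → go left; 73 > 63 → go right; 73 > 64 → go right; 73 < 118 → go left. Place as left child of 118.
Insert 79: 79 < 129 → go left; 79 > 63 → go right; 79 > 64 → go right; 79 < 118 → go left; 79 > 73 → go right. Place as right child of 73.
Insert 126: 126 < 129 → go left; 126 > 63 → go right; 126 > 64 → go right; 126 > 118 → go right. Place as right child of 118.
Insert 39: 39 < 129 → go left; 39 < 63 → go left; 39 < 56 → go left. Place as left child of 56.
Insert 100: 100 < 129 → go left; 100 > 63 → go right; 100 > 64 → go right; 100 < 118 → go left; 100 > 73 → go right; 100 > 79 → go right. Place as right child of 79.
Insert 69: 69 < 129 → go left; 69 > 63 → go right; 69 > 64 → go right; 69 < 118 → go left; 69 < 73 → go left. Place as left child of 73.
Insert 25: 25 < 129 → go left; 25 < 63 → go left; 25 < 56 → go left; 25 < 39 → go left. Place as left child of 39.
Insert 70: 70 < 129 → go left; 70 > 63 → go right; 70 > 64 → go right; 70 < 118 → go left; 70 < 73 → go left; 70 > 69 → go right. Place as right child of 69.
Insert 104: 104 < 129 → go left; 104 > 63 → go right; 104 > 64 → go right; 104 < 118 → go left; 104 > 73 → go right; 104 > 79 → go right; 104 > 100 → go right. Place as right child of 100.
Insert 113: 113 < 129 → go left; 113 > 63 → go right; 113 > 64 → go right; 113 < 118 → go left; 113 > 73 → go right; 113 > 79 → go right; 113 > 100 → go right; 113 > 104 → go right. Place as right child of 104.
Insert 107: 107 < 129 → go left; 107 > 63 → go right; 107 > 64 → go right; 107 < 118 → go left; 107 > 73 → go right; 107 > 79 → go right; 107 > 100 → go right; 107 > 104 → go right; 107 < 113 → go left. Place as left child of 113.
Insert 80: 80 < 129 → go left; 80 > 63 → go right; 80 > 64 → go right; 80 < 118 → go left; 80 > 73 → go right; 80 > 79 → go right; 80 < 100 → go left. Place as left child of 100.
Insert 127: 127 < 129 → go left; 127 > 63 → go right; 127 > 64 → go right; 127 > 118 → go right; 127 > 126 → go right. Place as right child of 126.
Insert 103: 103 < 129 → go left; 103 > 63 → go right; 103 > 64 → go right; 103 < 118 → go left; 103 > 73 → go right; 103 > 79 → go right; 103 > 100 → go right; 103 < 104 → go left. Place as left child of 104.
Insert 29: 29 < 129 → go left; 29 < 63 → go left; 29 < 56 → go left; 29 < 39 → go left; 29 > 25 → go right. Place as right child of 25.
Insert 124: 124 < 129 → go left; 124 > 63 → go right; 124 > 64 → go right; 124 > 118 → go right; 124 < 126 → go left. Place as left child of 126.
Insert 108: 108 < 129 → go left; 108 > 63 → go right; 108 > 64 → go right; 108 < 118 → go left; 108 > 73 → go right; 108 > 79 → go right; 108 > 100 → go right; 108 > 104 → go right; 108 < 113 → go left; 108 > 107 → go right. Place as right child of 107.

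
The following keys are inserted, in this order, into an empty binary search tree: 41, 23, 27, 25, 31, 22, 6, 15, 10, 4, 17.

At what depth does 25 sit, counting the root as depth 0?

41: root
23: left child of 41 (depth 1)
27: right child of 23 (depth 2)
25: left child of 27 (depth 3)
31: right child of 27 (depth 3)
22: left child of 23 (depth 2)
6: left child of 22 (depth 3)
15: right child of 6 (depth 4)
10: left child of 15 (depth 5)
4: left child of 6 (depth 4)
17: right child of 15 (depth 5)

Path to 25: 41 → 23 → 27 → 25, which is 3 edges.

3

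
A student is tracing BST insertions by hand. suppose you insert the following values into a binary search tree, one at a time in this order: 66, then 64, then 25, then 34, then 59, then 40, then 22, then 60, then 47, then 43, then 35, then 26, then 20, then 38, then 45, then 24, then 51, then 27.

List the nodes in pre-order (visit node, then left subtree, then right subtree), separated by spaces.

66 64 25 22 20 24 34 26 27 59 40 35 38 47 43 45 51 60

Insert 66: tree is empty, so 66 becomes the root.
Insert 64: 64 < 66 → go left. Place as left child of 66.
Insert 25: 25 < 66 → go left; 25 < 64 → go left. Place as left child of 64.
Insert 34: 34 < 66 → go left; 34 < 64 → go left; 34 > 25 → go right. Place as right child of 25.
Insert 59: 59 < 66 → go left; 59 < 64 → go left; 59 > 25 → go right; 59 > 34 → go right. Place as right child of 34.
Insert 40: 40 < 66 → go left; 40 < 64 → go left; 40 > 25 → go right; 40 > 34 → go right; 40 < 59 → go left. Place as left child of 59.
Insert 22: 22 < 66 → go left; 22 < 64 → go left; 22 < 25 → go left. Place as left child of 25.
Insert 60: 60 < 66 → go left; 60 < 64 → go left; 60 > 25 → go right; 60 > 34 → go right; 60 > 59 → go right. Place as right child of 59.
Insert 47: 47 < 66 → go left; 47 < 64 → go left; 47 > 25 → go right; 47 > 34 → go right; 47 < 59 → go left; 47 > 40 → go right. Place as right child of 40.
Insert 43: 43 < 66 → go left; 43 < 64 → go left; 43 > 25 → go right; 43 > 34 → go right; 43 < 59 → go left; 43 > 40 → go right; 43 < 47 → go left. Place as left child of 47.
Insert 35: 35 < 66 → go left; 35 < 64 → go left; 35 > 25 → go right; 35 > 34 → go right; 35 < 59 → go left; 35 < 40 → go left. Place as left child of 40.
Insert 26: 26 < 66 → go left; 26 < 64 → go left; 26 > 25 → go right; 26 < 34 → go left. Place as left child of 34.
Insert 20: 20 < 66 → go left; 20 < 64 → go left; 20 < 25 → go left; 20 < 22 → go left. Place as left child of 22.
Insert 38: 38 < 66 → go left; 38 < 64 → go left; 38 > 25 → go right; 38 > 34 → go right; 38 < 59 → go left; 38 < 40 → go left; 38 > 35 → go right. Place as right child of 35.
Insert 45: 45 < 66 → go left; 45 < 64 → go left; 45 > 25 → go right; 45 > 34 → go right; 45 < 59 → go left; 45 > 40 → go right; 45 < 47 → go left; 45 > 43 → go right. Place as right child of 43.
Insert 24: 24 < 66 → go left; 24 < 64 → go left; 24 < 25 → go left; 24 > 22 → go right. Place as right child of 22.
Insert 51: 51 < 66 → go left; 51 < 64 → go left; 51 > 25 → go right; 51 > 34 → go right; 51 < 59 → go left; 51 > 40 → go right; 51 > 47 → go right. Place as right child of 47.
Insert 27: 27 < 66 → go left; 27 < 64 → go left; 27 > 25 → go right; 27 < 34 → go left; 27 > 26 → go right. Place as right child of 26.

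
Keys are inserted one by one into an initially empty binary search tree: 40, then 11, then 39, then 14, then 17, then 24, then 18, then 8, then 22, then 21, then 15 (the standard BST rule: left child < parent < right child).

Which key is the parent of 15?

17

Insert 40: tree is empty, so 40 becomes the root.
Insert 11: 11 < 40 → go left. Place as left child of 40.
Insert 39: 39 < 40 → go left; 39 > 11 → go right. Place as right child of 11.
Insert 14: 14 < 40 → go left; 14 > 11 → go right; 14 < 39 → go left. Place as left child of 39.
Insert 17: 17 < 40 → go left; 17 > 11 → go right; 17 < 39 → go left; 17 > 14 → go right. Place as right child of 14.
Insert 24: 24 < 40 → go left; 24 > 11 → go right; 24 < 39 → go left; 24 > 14 → go right; 24 > 17 → go right. Place as right child of 17.
Insert 18: 18 < 40 → go left; 18 > 11 → go right; 18 < 39 → go left; 18 > 14 → go right; 18 > 17 → go right; 18 < 24 → go left. Place as left child of 24.
Insert 8: 8 < 40 → go left; 8 < 11 → go left. Place as left child of 11.
Insert 22: 22 < 40 → go left; 22 > 11 → go right; 22 < 39 → go left; 22 > 14 → go right; 22 > 17 → go right; 22 < 24 → go left; 22 > 18 → go right. Place as right child of 18.
Insert 21: 21 < 40 → go left; 21 > 11 → go right; 21 < 39 → go left; 21 > 14 → go right; 21 > 17 → go right; 21 < 24 → go left; 21 > 18 → go right; 21 < 22 → go left. Place as left child of 22.
Insert 15: 15 < 40 → go left; 15 > 11 → go right; 15 < 39 → go left; 15 > 14 → go right; 15 < 17 → go left. Place as left child of 17.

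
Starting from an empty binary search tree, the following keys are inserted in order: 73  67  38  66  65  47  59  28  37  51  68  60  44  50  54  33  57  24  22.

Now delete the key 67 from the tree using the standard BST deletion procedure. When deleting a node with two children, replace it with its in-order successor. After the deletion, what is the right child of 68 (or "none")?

Insert 73: tree is empty, so 73 becomes the root.
Insert 67: 67 < 73 → go left. Place as left child of 73.
Insert 38: 38 < 73 → go left; 38 < 67 → go left. Place as left child of 67.
Insert 66: 66 < 73 → go left; 66 < 67 → go left; 66 > 38 → go right. Place as right child of 38.
Insert 65: 65 < 73 → go left; 65 < 67 → go left; 65 > 38 → go right; 65 < 66 → go left. Place as left child of 66.
Insert 47: 47 < 73 → go left; 47 < 67 → go left; 47 > 38 → go right; 47 < 66 → go left; 47 < 65 → go left. Place as left child of 65.
Insert 59: 59 < 73 → go left; 59 < 67 → go left; 59 > 38 → go right; 59 < 66 → go left; 59 < 65 → go left; 59 > 47 → go right. Place as right child of 47.
Insert 28: 28 < 73 → go left; 28 < 67 → go left; 28 < 38 → go left. Place as left child of 38.
Insert 37: 37 < 73 → go left; 37 < 67 → go left; 37 < 38 → go left; 37 > 28 → go right. Place as right child of 28.
Insert 51: 51 < 73 → go left; 51 < 67 → go left; 51 > 38 → go right; 51 < 66 → go left; 51 < 65 → go left; 51 > 47 → go right; 51 < 59 → go left. Place as left child of 59.
Insert 68: 68 < 73 → go left; 68 > 67 → go right. Place as right child of 67.
Insert 60: 60 < 73 → go left; 60 < 67 → go left; 60 > 38 → go right; 60 < 66 → go left; 60 < 65 → go left; 60 > 47 → go right; 60 > 59 → go right. Place as right child of 59.
Insert 44: 44 < 73 → go left; 44 < 67 → go left; 44 > 38 → go right; 44 < 66 → go left; 44 < 65 → go left; 44 < 47 → go left. Place as left child of 47.
Insert 50: 50 < 73 → go left; 50 < 67 → go left; 50 > 38 → go right; 50 < 66 → go left; 50 < 65 → go left; 50 > 47 → go right; 50 < 59 → go left; 50 < 51 → go left. Place as left child of 51.
Insert 54: 54 < 73 → go left; 54 < 67 → go left; 54 > 38 → go right; 54 < 66 → go left; 54 < 65 → go left; 54 > 47 → go right; 54 < 59 → go left; 54 > 51 → go right. Place as right child of 51.
Insert 33: 33 < 73 → go left; 33 < 67 → go left; 33 < 38 → go left; 33 > 28 → go right; 33 < 37 → go left. Place as left child of 37.
Insert 57: 57 < 73 → go left; 57 < 67 → go left; 57 > 38 → go right; 57 < 66 → go left; 57 < 65 → go left; 57 > 47 → go right; 57 < 59 → go left; 57 > 51 → go right; 57 > 54 → go right. Place as right child of 54.
Insert 24: 24 < 73 → go left; 24 < 67 → go left; 24 < 38 → go left; 24 < 28 → go left. Place as left child of 28.
Insert 22: 22 < 73 → go left; 22 < 67 → go left; 22 < 38 → go left; 22 < 28 → go left; 22 < 24 → go left. Place as left child of 24.

Delete 67 (two children — replace with in-order successor).
After deletion, 68's right child: none.

none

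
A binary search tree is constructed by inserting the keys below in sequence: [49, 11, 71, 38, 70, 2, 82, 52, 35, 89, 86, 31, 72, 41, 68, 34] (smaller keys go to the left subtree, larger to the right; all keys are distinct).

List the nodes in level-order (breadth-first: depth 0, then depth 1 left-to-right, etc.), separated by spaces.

49 11 71 2 38 70 82 35 41 52 72 89 31 68 86 34

49: root
11: left child of 49 (depth 1)
71: right child of 49 (depth 1)
38: right child of 11 (depth 2)
70: left child of 71 (depth 2)
2: left child of 11 (depth 2)
82: right child of 71 (depth 2)
52: left child of 70 (depth 3)
35: left child of 38 (depth 3)
89: right child of 82 (depth 3)
86: left child of 89 (depth 4)
31: left child of 35 (depth 4)
72: left child of 82 (depth 3)
41: right child of 38 (depth 3)
68: right child of 52 (depth 4)
34: right child of 31 (depth 5)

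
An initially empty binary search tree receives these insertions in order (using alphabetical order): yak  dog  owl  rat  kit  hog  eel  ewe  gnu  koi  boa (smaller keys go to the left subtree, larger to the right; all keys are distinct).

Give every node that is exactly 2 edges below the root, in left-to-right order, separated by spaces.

Resulting structure (node: left, right):
  yak: L=dog, R=–
  dog: L=boa, R=owl
  owl: L=kit, R=rat
  rat: L=–, R=–
  kit: L=hog, R=koi
  hog: L=eel, R=–
  eel: L=–, R=ewe
  ewe: L=–, R=gnu
  gnu: L=–, R=–
  koi: L=–, R=–
  boa: L=–, R=–

boa owl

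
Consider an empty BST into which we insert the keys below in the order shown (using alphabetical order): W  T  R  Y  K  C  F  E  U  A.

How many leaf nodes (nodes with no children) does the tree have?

Resulting structure (node: left, right):
  W: L=T, R=Y
  T: L=R, R=U
  R: L=K, R=–
  Y: L=–, R=–
  K: L=C, R=–
  C: L=A, R=F
  F: L=E, R=–
  E: L=–, R=–
  U: L=–, R=–
  A: L=–, R=–

Leaves: A, E, U, Y — 4 in total.

4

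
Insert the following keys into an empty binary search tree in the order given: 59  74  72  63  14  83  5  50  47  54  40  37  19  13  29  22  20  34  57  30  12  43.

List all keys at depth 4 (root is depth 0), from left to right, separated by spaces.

Insert 59: tree is empty, so 59 becomes the root.
Insert 74: 74 > 59 → go right. Place as right child of 59.
Insert 72: 72 > 59 → go right; 72 < 74 → go left. Place as left child of 74.
Insert 63: 63 > 59 → go right; 63 < 74 → go left; 63 < 72 → go left. Place as left child of 72.
Insert 14: 14 < 59 → go left. Place as left child of 59.
Insert 83: 83 > 59 → go right; 83 > 74 → go right. Place as right child of 74.
Insert 5: 5 < 59 → go left; 5 < 14 → go left. Place as left child of 14.
Insert 50: 50 < 59 → go left; 50 > 14 → go right. Place as right child of 14.
Insert 47: 47 < 59 → go left; 47 > 14 → go right; 47 < 50 → go left. Place as left child of 50.
Insert 54: 54 < 59 → go left; 54 > 14 → go right; 54 > 50 → go right. Place as right child of 50.
Insert 40: 40 < 59 → go left; 40 > 14 → go right; 40 < 50 → go left; 40 < 47 → go left. Place as left child of 47.
Insert 37: 37 < 59 → go left; 37 > 14 → go right; 37 < 50 → go left; 37 < 47 → go left; 37 < 40 → go left. Place as left child of 40.
Insert 19: 19 < 59 → go left; 19 > 14 → go right; 19 < 50 → go left; 19 < 47 → go left; 19 < 40 → go left; 19 < 37 → go left. Place as left child of 37.
Insert 13: 13 < 59 → go left; 13 < 14 → go left; 13 > 5 → go right. Place as right child of 5.
Insert 29: 29 < 59 → go left; 29 > 14 → go right; 29 < 50 → go left; 29 < 47 → go left; 29 < 40 → go left; 29 < 37 → go left; 29 > 19 → go right. Place as right child of 19.
Insert 22: 22 < 59 → go left; 22 > 14 → go right; 22 < 50 → go left; 22 < 47 → go left; 22 < 40 → go left; 22 < 37 → go left; 22 > 19 → go right; 22 < 29 → go left. Place as left child of 29.
Insert 20: 20 < 59 → go left; 20 > 14 → go right; 20 < 50 → go left; 20 < 47 → go left; 20 < 40 → go left; 20 < 37 → go left; 20 > 19 → go right; 20 < 29 → go left; 20 < 22 → go left. Place as left child of 22.
Insert 34: 34 < 59 → go left; 34 > 14 → go right; 34 < 50 → go left; 34 < 47 → go left; 34 < 40 → go left; 34 < 37 → go left; 34 > 19 → go right; 34 > 29 → go right. Place as right child of 29.
Insert 57: 57 < 59 → go left; 57 > 14 → go right; 57 > 50 → go right; 57 > 54 → go right. Place as right child of 54.
Insert 30: 30 < 59 → go left; 30 > 14 → go right; 30 < 50 → go left; 30 < 47 → go left; 30 < 40 → go left; 30 < 37 → go left; 30 > 19 → go right; 30 > 29 → go right; 30 < 34 → go left. Place as left child of 34.
Insert 12: 12 < 59 → go left; 12 < 14 → go left; 12 > 5 → go right; 12 < 13 → go left. Place as left child of 13.
Insert 43: 43 < 59 → go left; 43 > 14 → go right; 43 < 50 → go left; 43 < 47 → go left; 43 > 40 → go right. Place as right child of 40.

12 40 57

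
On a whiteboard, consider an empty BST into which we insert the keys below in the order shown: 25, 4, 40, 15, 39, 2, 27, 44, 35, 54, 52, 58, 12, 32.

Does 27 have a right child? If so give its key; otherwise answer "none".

Insert 25: tree is empty, so 25 becomes the root.
Insert 4: 4 < 25 → go left. Place as left child of 25.
Insert 40: 40 > 25 → go right. Place as right child of 25.
Insert 15: 15 < 25 → go left; 15 > 4 → go right. Place as right child of 4.
Insert 39: 39 > 25 → go right; 39 < 40 → go left. Place as left child of 40.
Insert 2: 2 < 25 → go left; 2 < 4 → go left. Place as left child of 4.
Insert 27: 27 > 25 → go right; 27 < 40 → go left; 27 < 39 → go left. Place as left child of 39.
Insert 44: 44 > 25 → go right; 44 > 40 → go right. Place as right child of 40.
Insert 35: 35 > 25 → go right; 35 < 40 → go left; 35 < 39 → go left; 35 > 27 → go right. Place as right child of 27.
Insert 54: 54 > 25 → go right; 54 > 40 → go right; 54 > 44 → go right. Place as right child of 44.
Insert 52: 52 > 25 → go right; 52 > 40 → go right; 52 > 44 → go right; 52 < 54 → go left. Place as left child of 54.
Insert 58: 58 > 25 → go right; 58 > 40 → go right; 58 > 44 → go right; 58 > 54 → go right. Place as right child of 54.
Insert 12: 12 < 25 → go left; 12 > 4 → go right; 12 < 15 → go left. Place as left child of 15.
Insert 32: 32 > 25 → go right; 32 < 40 → go left; 32 < 39 → go left; 32 > 27 → go right; 32 < 35 → go left. Place as left child of 35.

35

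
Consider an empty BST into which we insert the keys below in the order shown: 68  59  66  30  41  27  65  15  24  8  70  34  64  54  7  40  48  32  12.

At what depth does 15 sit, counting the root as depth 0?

68: root
59: left child of 68 (depth 1)
66: right child of 59 (depth 2)
30: left child of 59 (depth 2)
41: right child of 30 (depth 3)
27: left child of 30 (depth 3)
65: left child of 66 (depth 3)
15: left child of 27 (depth 4)
24: right child of 15 (depth 5)
8: left child of 15 (depth 5)
70: right child of 68 (depth 1)
34: left child of 41 (depth 4)
64: left child of 65 (depth 4)
54: right child of 41 (depth 4)
7: left child of 8 (depth 6)
40: right child of 34 (depth 5)
48: left child of 54 (depth 5)
32: left child of 34 (depth 5)
12: right child of 8 (depth 6)

Path to 15: 68 → 59 → 30 → 27 → 15, which is 4 edges.

4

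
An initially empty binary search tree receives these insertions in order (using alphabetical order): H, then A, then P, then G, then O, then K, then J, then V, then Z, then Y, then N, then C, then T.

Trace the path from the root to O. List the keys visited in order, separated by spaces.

H: root
A: left child of H (depth 1)
P: right child of H (depth 1)
G: right child of A (depth 2)
O: left child of P (depth 2)
K: left child of O (depth 3)
J: left child of K (depth 4)
V: right child of P (depth 2)
Z: right child of V (depth 3)
Y: left child of Z (depth 4)
N: right child of K (depth 4)
C: left child of G (depth 3)
T: left child of V (depth 3)

H P O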